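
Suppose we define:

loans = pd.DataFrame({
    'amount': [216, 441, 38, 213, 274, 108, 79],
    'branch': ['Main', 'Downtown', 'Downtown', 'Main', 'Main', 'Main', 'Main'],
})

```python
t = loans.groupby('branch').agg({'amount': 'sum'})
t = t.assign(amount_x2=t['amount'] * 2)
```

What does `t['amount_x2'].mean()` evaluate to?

group by branch, sum of amount:
          amount
branch          
Downtown     479
Main         890
add column amount_x2 = t['amount'] * 2:
          amount  amount_x2
branch                     
Downtown     479        958
Main         890       1780
Then the mean of column 'amount_x2': 1369.0

1369.0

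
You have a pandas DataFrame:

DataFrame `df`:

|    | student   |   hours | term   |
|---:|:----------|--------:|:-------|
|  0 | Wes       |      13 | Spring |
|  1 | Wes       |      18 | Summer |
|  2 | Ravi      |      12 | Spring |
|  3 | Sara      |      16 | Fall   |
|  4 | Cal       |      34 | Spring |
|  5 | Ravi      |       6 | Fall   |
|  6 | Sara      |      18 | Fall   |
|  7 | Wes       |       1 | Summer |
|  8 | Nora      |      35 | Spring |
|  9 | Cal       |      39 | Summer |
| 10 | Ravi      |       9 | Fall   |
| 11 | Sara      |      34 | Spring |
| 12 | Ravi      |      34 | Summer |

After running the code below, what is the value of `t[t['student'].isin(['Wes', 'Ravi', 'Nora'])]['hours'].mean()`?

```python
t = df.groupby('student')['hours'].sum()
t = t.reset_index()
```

group by student, sum of hours:
student
Cal     73
Nora    35
Ravi    61
Sara    68
Wes     32
Name: hours, dtype: int64
reset_index():
  student  hours
0     Cal     73
1    Nora     35
2    Ravi     61
3    Sara     68
4     Wes     32
filter rows where student in ['Wes', 'Ravi', 'Nora']:
  student  hours
1    Nora     35
2    Ravi     61
4     Wes     32
So mean() = 42.6666666667.

42.6666666667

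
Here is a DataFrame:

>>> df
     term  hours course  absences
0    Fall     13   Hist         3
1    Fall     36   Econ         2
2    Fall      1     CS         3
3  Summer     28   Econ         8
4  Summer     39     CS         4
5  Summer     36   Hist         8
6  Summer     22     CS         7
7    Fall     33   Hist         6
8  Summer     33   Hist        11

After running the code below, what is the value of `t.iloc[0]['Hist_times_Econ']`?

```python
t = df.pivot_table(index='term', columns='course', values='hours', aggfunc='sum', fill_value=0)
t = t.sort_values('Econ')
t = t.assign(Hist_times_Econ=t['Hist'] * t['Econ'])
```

pivot: rows=term, cols=course, sum(hours):
course  CS  Econ  Hist
term                  
Fall     1    36    46
Summer  61    28    69
sort by Econ:
course  CS  Econ  Hist
term                  
Summer  61    28    69
Fall     1    36    46
add column Hist_times_Econ = t['Hist'] * t['Econ']:
course  CS  Econ  Hist  Hist_times_Econ
term                                   
Summer  61    28    69             1932
Fall     1    36    46             1656
Reading off the value at position 0, column 'Hist_times_Econ', we get 1932.

1932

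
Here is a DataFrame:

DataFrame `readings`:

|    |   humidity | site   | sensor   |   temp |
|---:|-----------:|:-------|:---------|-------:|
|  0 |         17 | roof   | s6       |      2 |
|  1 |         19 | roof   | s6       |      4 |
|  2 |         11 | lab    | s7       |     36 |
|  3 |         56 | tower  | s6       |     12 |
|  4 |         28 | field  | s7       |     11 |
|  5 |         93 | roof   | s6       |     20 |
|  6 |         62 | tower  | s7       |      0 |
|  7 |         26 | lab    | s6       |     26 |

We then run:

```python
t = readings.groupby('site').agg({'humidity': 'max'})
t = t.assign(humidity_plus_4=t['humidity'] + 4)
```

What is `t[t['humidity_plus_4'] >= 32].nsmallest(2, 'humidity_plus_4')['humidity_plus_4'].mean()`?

group by site, max of humidity:
       humidity
site           
field        28
lab          26
roof         93
tower        62
add column humidity_plus_4 = t['humidity'] + 4:
       humidity  humidity_plus_4
site                            
field        28               32
lab          26               30
roof         93               97
tower        62               66
filter rows where humidity_plus_4 >= 32:
       humidity  humidity_plus_4
site                            
field        28               32
roof         93               97
tower        62               66
take 2 rows with smallest humidity_plus_4:
       humidity  humidity_plus_4
site                            
field        28               32
tower        62               66
Finally, mean of column 'humidity_plus_4' = 49.0.

49.0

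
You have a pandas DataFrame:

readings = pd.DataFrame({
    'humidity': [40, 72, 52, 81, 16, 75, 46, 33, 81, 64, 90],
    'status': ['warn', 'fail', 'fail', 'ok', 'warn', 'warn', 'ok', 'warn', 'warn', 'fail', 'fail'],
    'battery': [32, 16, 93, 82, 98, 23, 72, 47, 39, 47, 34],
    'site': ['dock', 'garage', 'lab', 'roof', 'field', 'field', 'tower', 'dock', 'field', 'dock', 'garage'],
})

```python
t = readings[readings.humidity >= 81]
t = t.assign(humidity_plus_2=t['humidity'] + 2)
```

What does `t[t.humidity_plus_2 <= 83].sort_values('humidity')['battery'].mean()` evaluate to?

60.5

filter rows where humidity >= 81:
    humidity status  battery    site
3         81     ok       82    roof
8         81   warn       39   field
10        90   fail       34  garage
add column humidity_plus_2 = t['humidity'] + 2:
    humidity status  battery    site  humidity_plus_2
3         81     ok       82    roof               83
8         81   warn       39   field               83
10        90   fail       34  garage               92
filter rows where humidity_plus_2 <= 83:
   humidity status  battery   site  humidity_plus_2
3        81     ok       82   roof               83
8        81   warn       39  field               83
sort by humidity:
   humidity status  battery   site  humidity_plus_2
3        81     ok       82   roof               83
8        81   warn       39  field               83
Taking the mean of column 'battery' gives 60.5.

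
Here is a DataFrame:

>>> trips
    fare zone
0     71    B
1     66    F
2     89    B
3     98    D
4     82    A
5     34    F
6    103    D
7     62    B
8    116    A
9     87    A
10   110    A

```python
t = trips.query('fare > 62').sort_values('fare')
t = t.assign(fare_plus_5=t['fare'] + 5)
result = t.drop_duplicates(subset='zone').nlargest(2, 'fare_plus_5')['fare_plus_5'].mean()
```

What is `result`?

filter rows where fare > 62:
    fare zone
0     71    B
1     66    F
2     89    B
3     98    D
4     82    A
6    103    D
8    116    A
9     87    A
10   110    A
sort by fare:
    fare zone
1     66    F
0     71    B
4     82    A
9     87    A
2     89    B
3     98    D
6    103    D
10   110    A
8    116    A
add column fare_plus_5 = t['fare'] + 5:
    fare zone  fare_plus_5
1     66    F           71
0     71    B           76
4     82    A           87
9     87    A           92
2     89    B           94
3     98    D          103
6    103    D          108
10   110    A          115
8    116    A          121
drop duplicate zone (keep=first):
   fare zone  fare_plus_5
1    66    F           71
0    71    B           76
4    82    A           87
3    98    D          103
take 2 rows with largest fare_plus_5:
   fare zone  fare_plus_5
3    98    D          103
4    82    A           87
Taking the mean of column 'fare_plus_5' gives 95.0.

95.0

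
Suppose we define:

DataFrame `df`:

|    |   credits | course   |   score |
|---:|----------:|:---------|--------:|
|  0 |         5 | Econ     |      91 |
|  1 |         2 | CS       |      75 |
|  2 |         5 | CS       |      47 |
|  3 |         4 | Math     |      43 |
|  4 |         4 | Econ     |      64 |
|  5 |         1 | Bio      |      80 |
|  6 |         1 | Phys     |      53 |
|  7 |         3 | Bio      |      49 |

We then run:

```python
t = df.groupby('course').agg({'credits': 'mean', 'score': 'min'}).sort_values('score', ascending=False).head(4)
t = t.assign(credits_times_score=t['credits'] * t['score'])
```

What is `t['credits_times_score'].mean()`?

150.875

group by course: mean(credits), min(score):
        credits  score
course                
Bio         2.0     49
CS          3.5     47
Econ        4.5     64
Math        4.0     43
Phys        1.0     53
sort by score descending:
        credits  score
course                
Econ        4.5     64
Phys        1.0     53
Bio         2.0     49
CS          3.5     47
Math        4.0     43
take first 4 rows:
        credits  score
course                
Econ        4.5     64
Phys        1.0     53
Bio         2.0     49
CS          3.5     47
add column credits_times_score = t['credits'] * t['score']:
        credits  score  credits_times_score
course                                     
Econ        4.5     64                288.0
Phys        1.0     53                 53.0
Bio         2.0     49                 98.0
CS          3.5     47                164.5
Hence 150.875.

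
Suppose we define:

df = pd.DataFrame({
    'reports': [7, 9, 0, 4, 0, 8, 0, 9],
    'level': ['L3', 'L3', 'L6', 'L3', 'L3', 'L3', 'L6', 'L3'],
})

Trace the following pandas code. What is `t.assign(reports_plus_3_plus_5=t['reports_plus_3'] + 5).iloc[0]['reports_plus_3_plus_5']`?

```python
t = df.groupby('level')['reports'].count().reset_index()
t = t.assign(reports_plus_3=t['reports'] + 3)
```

14

group by level, count of reports:
level
L3    6
L6    2
Name: reports, dtype: int64
reset_index():
  level  reports
0    L3        6
1    L6        2
add column reports_plus_3 = t['reports'] + 3:
  level  reports  reports_plus_3
0    L3        6               9
1    L6        2               5
add column reports_plus_3_plus_5 = t['reports_plus_3'] + 5:
  level  reports  reports_plus_3  reports_plus_3_plus_5
0    L3        6               9                     14
1    L6        2               5                     10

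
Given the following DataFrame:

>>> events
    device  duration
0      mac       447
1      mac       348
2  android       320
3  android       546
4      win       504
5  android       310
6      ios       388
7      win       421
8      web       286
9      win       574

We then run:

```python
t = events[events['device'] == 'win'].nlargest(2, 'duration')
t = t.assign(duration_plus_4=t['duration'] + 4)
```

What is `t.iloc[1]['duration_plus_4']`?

508

filter rows where device == 'win':
  device  duration
4    win       504
7    win       421
9    win       574
take 2 rows with largest duration:
  device  duration
9    win       574
4    win       504
add column duration_plus_4 = t['duration'] + 4:
  device  duration  duration_plus_4
9    win       574              578
4    win       504              508
value at position 1, column 'duration_plus_4' → 508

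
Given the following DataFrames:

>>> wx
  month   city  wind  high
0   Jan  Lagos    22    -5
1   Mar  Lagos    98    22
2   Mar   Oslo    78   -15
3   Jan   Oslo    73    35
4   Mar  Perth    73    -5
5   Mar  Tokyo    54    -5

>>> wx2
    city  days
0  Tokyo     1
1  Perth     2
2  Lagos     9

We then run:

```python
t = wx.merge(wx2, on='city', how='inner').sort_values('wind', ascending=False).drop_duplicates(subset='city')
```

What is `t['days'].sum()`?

merge on 'city' (how='inner') → 4 rows:
  month   city  wind  high  days
0   Jan  Lagos    22    -5     9
1   Mar  Lagos    98    22     9
2   Mar  Perth    73    -5     2
3   Mar  Tokyo    54    -5     1
sort by wind descending:
  month   city  wind  high  days
1   Mar  Lagos    98    22     9
2   Mar  Perth    73    -5     2
3   Mar  Tokyo    54    -5     1
0   Jan  Lagos    22    -5     9
drop duplicate city (keep=first):
  month   city  wind  high  days
1   Mar  Lagos    98    22     9
2   Mar  Perth    73    -5     2
3   Mar  Tokyo    54    -5     1

12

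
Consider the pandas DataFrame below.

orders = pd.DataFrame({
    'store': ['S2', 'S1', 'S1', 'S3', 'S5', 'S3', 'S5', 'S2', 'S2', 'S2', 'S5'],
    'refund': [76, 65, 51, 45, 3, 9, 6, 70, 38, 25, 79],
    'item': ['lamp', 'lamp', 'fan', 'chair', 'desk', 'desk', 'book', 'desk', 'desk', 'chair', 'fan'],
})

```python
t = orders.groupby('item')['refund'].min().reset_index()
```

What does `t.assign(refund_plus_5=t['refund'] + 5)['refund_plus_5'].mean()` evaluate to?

35.0

group by item, min of refund:
item
book      6
chair    25
desk      3
fan      51
lamp     65
Name: refund, dtype: int64
reset_index():
    item  refund
0   book       6
1  chair      25
2   desk       3
3    fan      51
4   lamp      65
add column refund_plus_5 = t['refund'] + 5:
    item  refund  refund_plus_5
0   book       6             11
1  chair      25             30
2   desk       3              8
3    fan      51             56
4   lamp      65             70
Taking the mean of column 'refund_plus_5' gives 35.0.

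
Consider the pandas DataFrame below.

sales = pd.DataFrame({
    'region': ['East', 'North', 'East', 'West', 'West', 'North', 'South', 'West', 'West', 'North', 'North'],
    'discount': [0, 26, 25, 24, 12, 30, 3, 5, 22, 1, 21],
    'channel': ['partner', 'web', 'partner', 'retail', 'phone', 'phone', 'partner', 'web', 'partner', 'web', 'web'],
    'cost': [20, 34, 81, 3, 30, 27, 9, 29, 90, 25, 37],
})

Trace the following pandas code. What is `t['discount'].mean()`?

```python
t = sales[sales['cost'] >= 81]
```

filter rows where cost >= 81:
  region  discount  channel  cost
2   East        25  partner    81
8   West        22  partner    90
Taking the mean of column 'discount' gives 23.5.

23.5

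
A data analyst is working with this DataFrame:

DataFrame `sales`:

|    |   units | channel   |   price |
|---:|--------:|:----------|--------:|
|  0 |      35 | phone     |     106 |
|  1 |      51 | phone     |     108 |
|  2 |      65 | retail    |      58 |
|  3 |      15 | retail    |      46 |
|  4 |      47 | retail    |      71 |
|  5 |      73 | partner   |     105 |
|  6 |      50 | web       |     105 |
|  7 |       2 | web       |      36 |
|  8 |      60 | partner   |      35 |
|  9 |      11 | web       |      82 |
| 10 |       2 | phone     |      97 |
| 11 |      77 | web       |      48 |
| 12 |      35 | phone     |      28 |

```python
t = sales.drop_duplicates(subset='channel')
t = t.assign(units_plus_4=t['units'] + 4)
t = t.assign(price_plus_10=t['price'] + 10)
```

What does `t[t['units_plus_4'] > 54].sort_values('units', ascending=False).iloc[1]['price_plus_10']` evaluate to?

drop duplicate channel (keep=first):
   units  channel  price
0     35    phone    106
2     65   retail     58
5     73  partner    105
6     50      web    105
add column units_plus_4 = t['units'] + 4:
   units  channel  price  units_plus_4
0     35    phone    106            39
2     65   retail     58            69
5     73  partner    105            77
6     50      web    105            54
add column price_plus_10 = t['price'] + 10:
   units  channel  price  units_plus_4  price_plus_10
0     35    phone    106            39            116
2     65   retail     58            69             68
5     73  partner    105            77            115
6     50      web    105            54            115
filter rows where units_plus_4 > 54:
   units  channel  price  units_plus_4  price_plus_10
2     65   retail     58            69             68
5     73  partner    105            77            115
sort by units descending:
   units  channel  price  units_plus_4  price_plus_10
5     73  partner    105            77            115
2     65   retail     58            69             68

68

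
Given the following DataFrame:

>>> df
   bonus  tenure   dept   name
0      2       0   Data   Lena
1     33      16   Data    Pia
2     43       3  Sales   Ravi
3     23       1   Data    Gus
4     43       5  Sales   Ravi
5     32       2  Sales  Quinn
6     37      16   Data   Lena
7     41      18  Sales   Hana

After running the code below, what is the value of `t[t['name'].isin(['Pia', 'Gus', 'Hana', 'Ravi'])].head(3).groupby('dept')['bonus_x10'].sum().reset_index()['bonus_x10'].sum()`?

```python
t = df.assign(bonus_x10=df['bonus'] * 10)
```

add column bonus_x10 = df['bonus'] * 10:
   bonus  tenure   dept   name  bonus_x10
0      2       0   Data   Lena         20
1     33      16   Data    Pia        330
2     43       3  Sales   Ravi        430
3     23       1   Data    Gus        230
4     43       5  Sales   Ravi        430
5     32       2  Sales  Quinn        320
6     37      16   Data   Lena        370
7     41      18  Sales   Hana        410
filter rows where name in ['Pia', 'Gus', 'Hana', 'Ravi']:
   bonus  tenure   dept  name  bonus_x10
1     33      16   Data   Pia        330
2     43       3  Sales  Ravi        430
3     23       1   Data   Gus        230
4     43       5  Sales  Ravi        430
7     41      18  Sales  Hana        410
take first 3 rows:
   bonus  tenure   dept  name  bonus_x10
1     33      16   Data   Pia        330
2     43       3  Sales  Ravi        430
3     23       1   Data   Gus        230
group by dept, sum of bonus_x10:
dept
Data     560
Sales    430
Name: bonus_x10, dtype: int64
reset_index():
    dept  bonus_x10
0   Data        560
1  Sales        430
So sum() = 990.

990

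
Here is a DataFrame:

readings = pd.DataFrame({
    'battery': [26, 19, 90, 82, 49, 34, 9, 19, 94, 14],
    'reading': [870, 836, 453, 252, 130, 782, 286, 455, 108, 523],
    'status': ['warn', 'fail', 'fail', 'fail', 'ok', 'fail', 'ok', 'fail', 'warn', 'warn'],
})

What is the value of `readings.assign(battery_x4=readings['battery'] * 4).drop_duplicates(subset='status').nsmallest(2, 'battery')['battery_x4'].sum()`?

180

add column battery_x4 = readings['battery'] * 4:
   battery  reading status  battery_x4
0       26      870   warn         104
1       19      836   fail          76
2       90      453   fail         360
3       82      252   fail         328
4       49      130     ok         196
5       34      782   fail         136
6        9      286     ok          36
7       19      455   fail          76
8       94      108   warn         376
9       14      523   warn          56
drop duplicate status (keep=first):
   battery  reading status  battery_x4
0       26      870   warn         104
1       19      836   fail          76
4       49      130     ok         196
take 2 rows with smallest battery:
   battery  reading status  battery_x4
1       19      836   fail          76
0       26      870   warn         104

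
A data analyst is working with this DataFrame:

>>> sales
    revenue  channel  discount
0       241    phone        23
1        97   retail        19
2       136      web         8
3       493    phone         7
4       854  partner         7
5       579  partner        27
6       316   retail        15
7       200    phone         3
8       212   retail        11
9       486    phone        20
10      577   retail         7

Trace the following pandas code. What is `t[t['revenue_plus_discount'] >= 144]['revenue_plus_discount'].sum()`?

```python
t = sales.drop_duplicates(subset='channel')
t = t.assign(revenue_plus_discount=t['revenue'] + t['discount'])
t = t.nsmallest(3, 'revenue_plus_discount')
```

drop duplicate channel (keep=first):
   revenue  channel  discount
0      241    phone        23
1       97   retail        19
2      136      web         8
4      854  partner         7
add column revenue_plus_discount = t['revenue'] + t['discount']:
   revenue  channel  discount  revenue_plus_discount
0      241    phone        23                    264
1       97   retail        19                    116
2      136      web         8                    144
4      854  partner         7                    861
take 3 rows with smallest revenue_plus_discount:
   revenue channel  discount  revenue_plus_discount
1       97  retail        19                    116
2      136     web         8                    144
0      241   phone        23                    264
filter rows where revenue_plus_discount >= 144:
   revenue channel  discount  revenue_plus_discount
2      136     web         8                    144
0      241   phone        23                    264

408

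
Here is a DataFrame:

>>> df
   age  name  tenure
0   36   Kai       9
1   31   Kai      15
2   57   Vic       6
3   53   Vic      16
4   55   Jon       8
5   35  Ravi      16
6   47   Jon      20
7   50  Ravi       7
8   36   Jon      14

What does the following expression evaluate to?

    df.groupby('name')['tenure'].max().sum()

group by name, max of tenure:
name
Jon     20
Kai     15
Ravi    16
Vic     16
Name: tenure, dtype: int64
Taking the sum of the resulting series gives 67.

67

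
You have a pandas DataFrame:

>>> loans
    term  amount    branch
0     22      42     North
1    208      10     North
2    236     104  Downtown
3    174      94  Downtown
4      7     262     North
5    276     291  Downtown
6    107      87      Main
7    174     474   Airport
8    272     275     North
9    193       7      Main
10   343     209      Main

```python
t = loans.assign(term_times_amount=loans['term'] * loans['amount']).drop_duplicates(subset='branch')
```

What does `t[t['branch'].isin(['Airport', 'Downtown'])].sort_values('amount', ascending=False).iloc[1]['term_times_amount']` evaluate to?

add column term_times_amount = loans['term'] * loans['amount']:
    term  amount    branch  term_times_amount
0     22      42     North                924
1    208      10     North               2080
2    236     104  Downtown              24544
3    174      94  Downtown              16356
4      7     262     North               1834
5    276     291  Downtown              80316
6    107      87      Main               9309
7    174     474   Airport              82476
8    272     275     North              74800
9    193       7      Main               1351
10   343     209      Main              71687
drop duplicate branch (keep=first):
   term  amount    branch  term_times_amount
0    22      42     North                924
2   236     104  Downtown              24544
6   107      87      Main               9309
7   174     474   Airport              82476
filter rows where branch in ['Airport', 'Downtown']:
   term  amount    branch  term_times_amount
2   236     104  Downtown              24544
7   174     474   Airport              82476
sort by amount descending:
   term  amount    branch  term_times_amount
7   174     474   Airport              82476
2   236     104  Downtown              24544

24544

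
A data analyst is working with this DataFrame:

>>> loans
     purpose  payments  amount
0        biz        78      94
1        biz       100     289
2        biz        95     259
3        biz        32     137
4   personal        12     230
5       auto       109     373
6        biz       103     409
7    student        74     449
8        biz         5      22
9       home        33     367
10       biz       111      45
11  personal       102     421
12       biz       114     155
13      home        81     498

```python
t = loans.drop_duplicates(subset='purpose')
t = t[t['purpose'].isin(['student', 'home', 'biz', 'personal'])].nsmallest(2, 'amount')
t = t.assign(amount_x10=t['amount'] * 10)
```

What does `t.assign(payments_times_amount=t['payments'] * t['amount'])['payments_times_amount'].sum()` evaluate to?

10092

drop duplicate purpose (keep=first):
    purpose  payments  amount
0       biz        78      94
4  personal        12     230
5      auto       109     373
7   student        74     449
9      home        33     367
filter rows where purpose in ['student', 'home', 'biz', 'personal']:
    purpose  payments  amount
0       biz        78      94
4  personal        12     230
7   student        74     449
9      home        33     367
take 2 rows with smallest amount:
    purpose  payments  amount
0       biz        78      94
4  personal        12     230
add column amount_x10 = t['amount'] * 10:
    purpose  payments  amount  amount_x10
0       biz        78      94         940
4  personal        12     230        2300
add column payments_times_amount = t['payments'] * t['amount']:
    purpose  payments  amount  amount_x10  payments_times_amount
0       biz        78      94         940                   7332
4  personal        12     230        2300                   2760
sum of column 'payments_times_amount' → 10092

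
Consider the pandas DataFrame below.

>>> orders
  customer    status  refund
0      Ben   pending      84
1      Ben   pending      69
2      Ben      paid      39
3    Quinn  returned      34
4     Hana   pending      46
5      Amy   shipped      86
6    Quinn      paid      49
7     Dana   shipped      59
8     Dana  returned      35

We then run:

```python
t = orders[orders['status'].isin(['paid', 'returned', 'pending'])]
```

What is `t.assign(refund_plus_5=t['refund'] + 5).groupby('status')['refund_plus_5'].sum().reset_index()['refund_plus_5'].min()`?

79

filter rows where status in ['paid', 'returned', 'pending']:
  customer    status  refund
0      Ben   pending      84
1      Ben   pending      69
2      Ben      paid      39
3    Quinn  returned      34
4     Hana   pending      46
6    Quinn      paid      49
8     Dana  returned      35
add column refund_plus_5 = t['refund'] + 5:
  customer    status  refund  refund_plus_5
0      Ben   pending      84             89
1      Ben   pending      69             74
2      Ben      paid      39             44
3    Quinn  returned      34             39
4     Hana   pending      46             51
6    Quinn      paid      49             54
8     Dana  returned      35             40
group by status, sum of refund_plus_5:
status
paid         98
pending     214
returned     79
Name: refund_plus_5, dtype: int64
reset_index():
     status  refund_plus_5
0      paid             98
1   pending            214
2  returned             79
Finally, min of column 'refund_plus_5' = 79.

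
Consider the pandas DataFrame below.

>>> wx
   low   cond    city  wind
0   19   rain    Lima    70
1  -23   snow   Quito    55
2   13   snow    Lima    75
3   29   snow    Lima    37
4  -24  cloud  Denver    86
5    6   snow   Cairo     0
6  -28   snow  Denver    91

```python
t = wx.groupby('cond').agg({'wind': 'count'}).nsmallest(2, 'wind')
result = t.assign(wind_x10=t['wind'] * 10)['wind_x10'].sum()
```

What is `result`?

20

group by cond, count of wind:
       wind
cond       
cloud     1
rain      1
snow      5
take 2 rows with smallest wind:
       wind
cond       
cloud     1
rain      1
add column wind_x10 = t['wind'] * 10:
       wind  wind_x10
cond                 
cloud     1        10
rain      1        10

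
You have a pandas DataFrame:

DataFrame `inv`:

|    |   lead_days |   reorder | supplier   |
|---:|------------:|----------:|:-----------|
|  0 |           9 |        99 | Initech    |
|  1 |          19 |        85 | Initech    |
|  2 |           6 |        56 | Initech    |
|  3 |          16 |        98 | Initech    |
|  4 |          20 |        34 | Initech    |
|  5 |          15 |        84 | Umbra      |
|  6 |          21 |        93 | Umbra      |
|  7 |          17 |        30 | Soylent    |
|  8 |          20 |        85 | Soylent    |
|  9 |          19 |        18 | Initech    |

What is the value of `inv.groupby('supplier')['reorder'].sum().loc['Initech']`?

group by supplier, sum of reorder:
supplier
Initech    390
Soylent    115
Umbra      177
Name: reorder, dtype: int64
So loc['Initech'] = 390.

390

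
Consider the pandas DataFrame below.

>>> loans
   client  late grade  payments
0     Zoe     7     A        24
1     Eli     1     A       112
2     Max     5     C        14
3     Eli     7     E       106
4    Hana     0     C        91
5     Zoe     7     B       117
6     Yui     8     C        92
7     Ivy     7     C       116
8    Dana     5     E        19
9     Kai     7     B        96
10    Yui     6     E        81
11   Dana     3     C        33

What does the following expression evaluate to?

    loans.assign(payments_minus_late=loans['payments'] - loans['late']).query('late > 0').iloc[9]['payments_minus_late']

add column payments_minus_late = loans['payments'] - loans['late']:
   client  late grade  payments  payments_minus_late
0     Zoe     7     A        24                   17
1     Eli     1     A       112                  111
2     Max     5     C        14                    9
3     Eli     7     E       106                   99
4    Hana     0     C        91                   91
5     Zoe     7     B       117                  110
6     Yui     8     C        92                   84
7     Ivy     7     C       116                  109
8    Dana     5     E        19                   14
9     Kai     7     B        96                   89
10    Yui     6     E        81                   75
11   Dana     3     C        33                   30
filter rows where late > 0:
   client  late grade  payments  payments_minus_late
0     Zoe     7     A        24                   17
1     Eli     1     A       112                  111
2     Max     5     C        14                    9
3     Eli     7     E       106                   99
5     Zoe     7     B       117                  110
6     Yui     8     C        92                   84
7     Ivy     7     C       116                  109
8    Dana     5     E        19                   14
9     Kai     7     B        96                   89
10    Yui     6     E        81                   75
11   Dana     3     C        33                   30
Then the value at position 9, column 'payments_minus_late': 75

75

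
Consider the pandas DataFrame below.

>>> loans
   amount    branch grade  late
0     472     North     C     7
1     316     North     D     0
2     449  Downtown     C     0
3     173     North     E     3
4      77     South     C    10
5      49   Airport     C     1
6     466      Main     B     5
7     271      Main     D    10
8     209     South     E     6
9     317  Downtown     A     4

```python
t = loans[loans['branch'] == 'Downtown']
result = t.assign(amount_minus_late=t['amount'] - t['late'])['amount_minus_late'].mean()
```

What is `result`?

filter rows where branch == 'Downtown':
   amount    branch grade  late
2     449  Downtown     C     0
9     317  Downtown     A     4
add column amount_minus_late = t['amount'] - t['late']:
   amount    branch grade  late  amount_minus_late
2     449  Downtown     C     0                449
9     317  Downtown     A     4                313

381.0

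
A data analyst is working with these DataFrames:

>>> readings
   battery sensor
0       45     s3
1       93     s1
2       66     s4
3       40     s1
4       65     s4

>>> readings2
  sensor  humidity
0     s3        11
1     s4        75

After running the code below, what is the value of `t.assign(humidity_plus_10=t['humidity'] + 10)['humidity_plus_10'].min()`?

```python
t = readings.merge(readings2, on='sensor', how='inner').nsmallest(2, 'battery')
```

merge on 'sensor' (how='inner') → 3 rows:
   battery sensor  humidity
0       45     s3        11
1       66     s4        75
2       65     s4        75
take 2 rows with smallest battery:
   battery sensor  humidity
0       45     s3        11
2       65     s4        75
add column humidity_plus_10 = t['humidity'] + 10:
   battery sensor  humidity  humidity_plus_10
0       45     s3        11                21
2       65     s4        75                85
Taking the min of column 'humidity_plus_10' gives 21.

21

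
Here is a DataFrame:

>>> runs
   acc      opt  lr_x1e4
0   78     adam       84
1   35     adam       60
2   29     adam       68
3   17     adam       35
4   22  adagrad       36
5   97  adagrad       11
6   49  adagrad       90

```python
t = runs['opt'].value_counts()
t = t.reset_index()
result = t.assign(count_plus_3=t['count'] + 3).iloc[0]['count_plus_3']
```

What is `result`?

7

value_counts of opt:
opt
adam       4
adagrad    3
Name: count, dtype: int64
reset_index():
       opt  count
0     adam      4
1  adagrad      3
add column count_plus_3 = t['count'] + 3:
       opt  count  count_plus_3
0     adam      4             7
1  adagrad      3             6
Reading off the value at position 0, column 'count_plus_3', we get 7.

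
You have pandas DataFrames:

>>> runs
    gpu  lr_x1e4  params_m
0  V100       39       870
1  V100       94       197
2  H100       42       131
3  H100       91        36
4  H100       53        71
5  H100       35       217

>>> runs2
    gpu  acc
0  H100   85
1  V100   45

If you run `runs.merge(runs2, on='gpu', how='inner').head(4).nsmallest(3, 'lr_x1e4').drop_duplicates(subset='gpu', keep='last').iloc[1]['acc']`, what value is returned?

85

merge on 'gpu' (how='inner') → 6 rows:
    gpu  lr_x1e4  params_m  acc
0  V100       39       870   45
1  V100       94       197   45
2  H100       42       131   85
3  H100       91        36   85
4  H100       53        71   85
5  H100       35       217   85
take first 4 rows:
    gpu  lr_x1e4  params_m  acc
0  V100       39       870   45
1  V100       94       197   45
2  H100       42       131   85
3  H100       91        36   85
take 3 rows with smallest lr_x1e4:
    gpu  lr_x1e4  params_m  acc
0  V100       39       870   45
2  H100       42       131   85
3  H100       91        36   85
drop duplicate gpu (keep=last):
    gpu  lr_x1e4  params_m  acc
0  V100       39       870   45
3  H100       91        36   85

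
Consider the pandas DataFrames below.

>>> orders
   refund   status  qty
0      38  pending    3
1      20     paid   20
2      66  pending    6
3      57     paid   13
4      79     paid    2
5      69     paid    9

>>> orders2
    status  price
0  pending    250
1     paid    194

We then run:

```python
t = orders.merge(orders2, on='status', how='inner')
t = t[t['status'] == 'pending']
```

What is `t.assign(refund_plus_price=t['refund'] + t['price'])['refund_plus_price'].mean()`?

merge on 'status' (how='inner') → 6 rows:
   refund   status  qty  price
0      38  pending    3    250
1      20     paid   20    194
2      66  pending    6    250
3      57     paid   13    194
4      79     paid    2    194
5      69     paid    9    194
filter rows where status == 'pending':
   refund   status  qty  price
0      38  pending    3    250
2      66  pending    6    250
add column refund_plus_price = t['refund'] + t['price']:
   refund   status  qty  price  refund_plus_price
0      38  pending    3    250                288
2      66  pending    6    250                316

302.0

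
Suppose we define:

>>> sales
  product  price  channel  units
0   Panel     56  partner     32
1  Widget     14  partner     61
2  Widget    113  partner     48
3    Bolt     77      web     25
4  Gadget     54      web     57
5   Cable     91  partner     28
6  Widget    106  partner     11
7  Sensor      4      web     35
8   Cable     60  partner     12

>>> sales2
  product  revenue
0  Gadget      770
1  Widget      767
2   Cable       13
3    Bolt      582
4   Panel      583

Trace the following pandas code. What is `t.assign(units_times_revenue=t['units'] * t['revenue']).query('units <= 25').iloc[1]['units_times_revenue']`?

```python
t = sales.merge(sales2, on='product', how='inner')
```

8437

merge on 'product' (how='inner') → 8 rows:
  product  price  channel  units  revenue
0   Panel     56  partner     32      583
1  Widget     14  partner     61      767
2  Widget    113  partner     48      767
3    Bolt     77      web     25      582
4  Gadget     54      web     57      770
5   Cable     91  partner     28       13
6  Widget    106  partner     11      767
7   Cable     60  partner     12       13
add column units_times_revenue = t['units'] * t['revenue']:
  product  price  channel  units  revenue  units_times_revenue
0   Panel     56  partner     32      583                18656
1  Widget     14  partner     61      767                46787
2  Widget    113  partner     48      767                36816
3    Bolt     77      web     25      582                14550
4  Gadget     54      web     57      770                43890
5   Cable     91  partner     28       13                  364
6  Widget    106  partner     11      767                 8437
7   Cable     60  partner     12       13                  156
filter rows where units <= 25:
  product  price  channel  units  revenue  units_times_revenue
3    Bolt     77      web     25      582                14550
6  Widget    106  partner     11      767                 8437
7   Cable     60  partner     12       13                  156
Reading off the value at position 1, column 'units_times_revenue', we get 8437.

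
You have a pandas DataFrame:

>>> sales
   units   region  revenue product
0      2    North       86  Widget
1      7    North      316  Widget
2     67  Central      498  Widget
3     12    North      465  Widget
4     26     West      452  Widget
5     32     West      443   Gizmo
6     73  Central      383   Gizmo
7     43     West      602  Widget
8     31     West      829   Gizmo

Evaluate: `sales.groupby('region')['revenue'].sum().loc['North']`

group by region, sum of revenue:
region
Central     881
North       867
West       2326
Name: revenue, dtype: int64
Taking the value at index 'North' gives 867.

867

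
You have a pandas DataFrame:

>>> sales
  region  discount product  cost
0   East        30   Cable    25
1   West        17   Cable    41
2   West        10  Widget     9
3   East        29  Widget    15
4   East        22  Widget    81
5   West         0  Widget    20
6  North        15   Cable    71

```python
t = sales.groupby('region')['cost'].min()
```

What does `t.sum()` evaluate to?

95

group by region, min of cost:
region
East     15
North    71
West      9
Name: cost, dtype: int64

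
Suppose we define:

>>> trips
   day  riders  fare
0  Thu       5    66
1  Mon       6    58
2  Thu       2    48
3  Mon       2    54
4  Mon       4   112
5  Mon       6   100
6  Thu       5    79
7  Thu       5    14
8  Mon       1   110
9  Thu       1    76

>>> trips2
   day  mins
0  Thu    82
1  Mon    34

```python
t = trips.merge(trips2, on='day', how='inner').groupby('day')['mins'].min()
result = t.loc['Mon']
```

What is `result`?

merge on 'day' (how='inner') → 10 rows:
   day  riders  fare  mins
0  Thu       5    66    82
1  Mon       6    58    34
2  Thu       2    48    82
3  Mon       2    54    34
4  Mon       4   112    34
5  Mon       6   100    34
6  Thu       5    79    82
7  Thu       5    14    82
8  Mon       1   110    34
9  Thu       1    76    82
group by day, min of mins:
day
Mon    34
Thu    82
Name: mins, dtype: int64
The value at index 'Mon' is 34.

34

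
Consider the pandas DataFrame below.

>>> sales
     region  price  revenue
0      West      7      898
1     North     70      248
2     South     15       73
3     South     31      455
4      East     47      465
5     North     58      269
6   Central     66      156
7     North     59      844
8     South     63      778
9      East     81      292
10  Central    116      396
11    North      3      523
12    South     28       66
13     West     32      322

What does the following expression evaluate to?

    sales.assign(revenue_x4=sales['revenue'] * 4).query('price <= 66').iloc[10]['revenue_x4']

1288

add column revenue_x4 = sales['revenue'] * 4:
     region  price  revenue  revenue_x4
0      West      7      898        3592
1     North     70      248         992
2     South     15       73         292
3     South     31      455        1820
4      East     47      465        1860
5     North     58      269        1076
6   Central     66      156         624
7     North     59      844        3376
8     South     63      778        3112
9      East     81      292        1168
10  Central    116      396        1584
11    North      3      523        2092
12    South     28       66         264
13     West     32      322        1288
filter rows where price <= 66:
     region  price  revenue  revenue_x4
0      West      7      898        3592
2     South     15       73         292
3     South     31      455        1820
4      East     47      465        1860
5     North     58      269        1076
6   Central     66      156         624
7     North     59      844        3376
8     South     63      778        3112
11    North      3      523        2092
12    South     28       66         264
13     West     32      322        1288
Reading off the value at position 10, column 'revenue_x4', we get 1288.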